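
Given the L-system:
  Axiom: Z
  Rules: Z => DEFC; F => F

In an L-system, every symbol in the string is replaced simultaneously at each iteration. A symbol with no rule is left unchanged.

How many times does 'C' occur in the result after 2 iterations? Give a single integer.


Answer: 1

Derivation:
Step 0: Z  (0 'C')
Step 1: DEFC  (1 'C')
Step 2: DEFC  (1 'C')


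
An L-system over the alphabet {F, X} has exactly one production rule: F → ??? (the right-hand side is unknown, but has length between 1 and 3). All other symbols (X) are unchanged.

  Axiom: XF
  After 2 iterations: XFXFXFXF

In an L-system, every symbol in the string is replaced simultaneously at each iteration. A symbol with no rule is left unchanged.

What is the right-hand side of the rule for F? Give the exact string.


Answer: FXF

Derivation:
Trying F → FXF:
  Step 0: XF
  Step 1: XFXF
  Step 2: XFXFXFXF
Matches the given result.


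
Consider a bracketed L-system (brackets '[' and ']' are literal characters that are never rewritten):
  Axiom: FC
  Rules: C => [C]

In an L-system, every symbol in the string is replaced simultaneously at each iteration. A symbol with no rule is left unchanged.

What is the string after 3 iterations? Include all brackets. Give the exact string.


Step 0: FC
Step 1: F[C]
Step 2: F[[C]]
Step 3: F[[[C]]]

Answer: F[[[C]]]


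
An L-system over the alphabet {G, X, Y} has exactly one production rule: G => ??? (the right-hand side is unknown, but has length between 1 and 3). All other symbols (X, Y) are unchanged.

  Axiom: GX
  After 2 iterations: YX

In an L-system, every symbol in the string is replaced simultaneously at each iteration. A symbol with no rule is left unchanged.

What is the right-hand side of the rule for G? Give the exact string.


Answer: Y

Derivation:
Trying G => Y:
  Step 0: GX
  Step 1: YX
  Step 2: YX
Matches the given result.


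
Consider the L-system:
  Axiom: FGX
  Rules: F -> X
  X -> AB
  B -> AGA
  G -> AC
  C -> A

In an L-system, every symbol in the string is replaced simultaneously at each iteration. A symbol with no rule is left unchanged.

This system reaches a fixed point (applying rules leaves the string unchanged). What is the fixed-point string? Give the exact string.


Answer: AAAAAAAAAAAA

Derivation:
Step 0: FGX
Step 1: XACAB
Step 2: ABAAAAGA
Step 3: AAGAAAAAACA
Step 4: AAACAAAAAAAA
Step 5: AAAAAAAAAAAA
Step 6: AAAAAAAAAAAA  (unchanged — fixed point at step 5)


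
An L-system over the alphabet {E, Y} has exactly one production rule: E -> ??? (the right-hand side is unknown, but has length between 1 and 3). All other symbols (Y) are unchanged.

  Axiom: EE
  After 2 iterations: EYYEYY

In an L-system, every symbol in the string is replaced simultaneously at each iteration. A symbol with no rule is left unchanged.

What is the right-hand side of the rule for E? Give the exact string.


Answer: EY

Derivation:
Trying E -> EY:
  Step 0: EE
  Step 1: EYEY
  Step 2: EYYEYY
Matches the given result.


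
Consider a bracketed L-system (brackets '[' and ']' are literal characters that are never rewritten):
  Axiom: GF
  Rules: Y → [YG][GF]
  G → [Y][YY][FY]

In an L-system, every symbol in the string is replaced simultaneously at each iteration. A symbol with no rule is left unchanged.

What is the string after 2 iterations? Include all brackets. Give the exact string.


Answer: [[YG][GF]][[YG][GF][YG][GF]][F[YG][GF]]F

Derivation:
Step 0: GF
Step 1: [Y][YY][FY]F
Step 2: [[YG][GF]][[YG][GF][YG][GF]][F[YG][GF]]F


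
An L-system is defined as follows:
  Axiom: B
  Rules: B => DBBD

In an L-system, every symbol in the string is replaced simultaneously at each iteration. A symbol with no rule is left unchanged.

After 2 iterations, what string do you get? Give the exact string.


Step 0: B
Step 1: DBBD
Step 2: DDBBDDBBDD

Answer: DDBBDDBBDD


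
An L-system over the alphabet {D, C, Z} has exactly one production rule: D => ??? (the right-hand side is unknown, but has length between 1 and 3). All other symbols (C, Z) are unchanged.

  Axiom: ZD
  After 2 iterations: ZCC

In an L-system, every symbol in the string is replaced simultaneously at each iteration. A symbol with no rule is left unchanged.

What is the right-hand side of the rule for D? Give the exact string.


Answer: CC

Derivation:
Trying D => CC:
  Step 0: ZD
  Step 1: ZCC
  Step 2: ZCC
Matches the given result.


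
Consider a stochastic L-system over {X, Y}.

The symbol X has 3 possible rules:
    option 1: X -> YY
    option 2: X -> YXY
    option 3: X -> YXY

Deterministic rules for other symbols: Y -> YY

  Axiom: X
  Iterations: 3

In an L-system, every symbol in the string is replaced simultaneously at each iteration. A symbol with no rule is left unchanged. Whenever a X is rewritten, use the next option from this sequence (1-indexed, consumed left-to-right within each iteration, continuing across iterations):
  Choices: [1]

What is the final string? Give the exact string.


Answer: YYYYYYYY

Derivation:
Step 0: X
Step 1: YY  (used choices [1])
Step 2: YYYY  (used choices [])
Step 3: YYYYYYYY  (used choices [])


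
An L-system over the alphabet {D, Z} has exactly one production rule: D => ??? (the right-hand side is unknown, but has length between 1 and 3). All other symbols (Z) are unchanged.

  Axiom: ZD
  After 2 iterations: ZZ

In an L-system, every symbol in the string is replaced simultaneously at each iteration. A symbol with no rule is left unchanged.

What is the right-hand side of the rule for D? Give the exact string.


Trying D => Z:
  Step 0: ZD
  Step 1: ZZ
  Step 2: ZZ
Matches the given result.

Answer: Z


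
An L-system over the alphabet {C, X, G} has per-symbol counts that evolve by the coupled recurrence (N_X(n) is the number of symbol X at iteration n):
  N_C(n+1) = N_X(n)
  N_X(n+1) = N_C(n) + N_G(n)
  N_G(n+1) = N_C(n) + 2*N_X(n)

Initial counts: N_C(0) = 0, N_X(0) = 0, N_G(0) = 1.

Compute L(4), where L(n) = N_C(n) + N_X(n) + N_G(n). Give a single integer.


Step 0: N_C=0, N_X=0, N_G=1, L=1
Step 1: N_C=0, N_X=1, N_G=0, L=1
Step 2: N_C=1, N_X=0, N_G=2, L=3
Step 3: N_C=0, N_X=3, N_G=1, L=4
Step 4: N_C=3, N_X=1, N_G=6, L=10

Answer: 10


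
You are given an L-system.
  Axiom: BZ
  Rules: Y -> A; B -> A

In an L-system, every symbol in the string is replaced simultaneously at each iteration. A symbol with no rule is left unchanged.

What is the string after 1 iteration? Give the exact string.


Answer: AZ

Derivation:
Step 0: BZ
Step 1: AZ


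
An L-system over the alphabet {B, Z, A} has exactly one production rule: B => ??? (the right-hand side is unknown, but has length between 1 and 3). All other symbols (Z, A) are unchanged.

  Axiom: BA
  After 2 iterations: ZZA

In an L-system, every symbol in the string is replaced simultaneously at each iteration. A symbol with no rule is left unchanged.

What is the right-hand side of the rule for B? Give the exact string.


Trying B => ZZ:
  Step 0: BA
  Step 1: ZZA
  Step 2: ZZA
Matches the given result.

Answer: ZZ


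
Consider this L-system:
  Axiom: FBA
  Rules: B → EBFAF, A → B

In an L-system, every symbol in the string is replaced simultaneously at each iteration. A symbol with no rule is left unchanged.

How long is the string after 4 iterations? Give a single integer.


Step 0: length = 3
Step 1: length = 7
Step 2: length = 15
Step 3: length = 27
Step 4: length = 47

Answer: 47


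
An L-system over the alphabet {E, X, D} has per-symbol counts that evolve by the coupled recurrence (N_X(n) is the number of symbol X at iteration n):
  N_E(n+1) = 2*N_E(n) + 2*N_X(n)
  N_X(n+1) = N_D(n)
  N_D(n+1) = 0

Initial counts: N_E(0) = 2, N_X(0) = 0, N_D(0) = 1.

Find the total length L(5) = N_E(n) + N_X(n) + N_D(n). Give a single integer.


Answer: 80

Derivation:
Step 0: N_E=2, N_X=0, N_D=1, L=3
Step 1: N_E=4, N_X=1, N_D=0, L=5
Step 2: N_E=10, N_X=0, N_D=0, L=10
Step 3: N_E=20, N_X=0, N_D=0, L=20
Step 4: N_E=40, N_X=0, N_D=0, L=40
Step 5: N_E=80, N_X=0, N_D=0, L=80


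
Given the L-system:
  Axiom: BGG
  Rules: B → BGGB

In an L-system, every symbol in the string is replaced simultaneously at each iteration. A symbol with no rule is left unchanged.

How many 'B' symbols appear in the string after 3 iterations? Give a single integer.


Step 0: BGG  (1 'B')
Step 1: BGGBGG  (2 'B')
Step 2: BGGBGGBGGBGG  (4 'B')
Step 3: BGGBGGBGGBGGBGGBGGBGGBGG  (8 'B')

Answer: 8


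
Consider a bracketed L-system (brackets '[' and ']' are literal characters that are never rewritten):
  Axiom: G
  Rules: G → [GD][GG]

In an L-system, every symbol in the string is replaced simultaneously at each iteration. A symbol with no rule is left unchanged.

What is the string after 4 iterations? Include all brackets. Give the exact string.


Answer: [[[[GD][GG]D][[GD][GG][GD][GG]]D][[[GD][GG]D][[GD][GG][GD][GG]][[GD][GG]D][[GD][GG][GD][GG]]]D][[[[GD][GG]D][[GD][GG][GD][GG]]D][[[GD][GG]D][[GD][GG][GD][GG]][[GD][GG]D][[GD][GG][GD][GG]]][[[GD][GG]D][[GD][GG][GD][GG]]D][[[GD][GG]D][[GD][GG][GD][GG]][[GD][GG]D][[GD][GG][GD][GG]]]]

Derivation:
Step 0: G
Step 1: [GD][GG]
Step 2: [[GD][GG]D][[GD][GG][GD][GG]]
Step 3: [[[GD][GG]D][[GD][GG][GD][GG]]D][[[GD][GG]D][[GD][GG][GD][GG]][[GD][GG]D][[GD][GG][GD][GG]]]
Step 4: [[[[GD][GG]D][[GD][GG][GD][GG]]D][[[GD][GG]D][[GD][GG][GD][GG]][[GD][GG]D][[GD][GG][GD][GG]]]D][[[[GD][GG]D][[GD][GG][GD][GG]]D][[[GD][GG]D][[GD][GG][GD][GG]][[GD][GG]D][[GD][GG][GD][GG]]][[[GD][GG]D][[GD][GG][GD][GG]]D][[[GD][GG]D][[GD][GG][GD][GG]][[GD][GG]D][[GD][GG][GD][GG]]]]


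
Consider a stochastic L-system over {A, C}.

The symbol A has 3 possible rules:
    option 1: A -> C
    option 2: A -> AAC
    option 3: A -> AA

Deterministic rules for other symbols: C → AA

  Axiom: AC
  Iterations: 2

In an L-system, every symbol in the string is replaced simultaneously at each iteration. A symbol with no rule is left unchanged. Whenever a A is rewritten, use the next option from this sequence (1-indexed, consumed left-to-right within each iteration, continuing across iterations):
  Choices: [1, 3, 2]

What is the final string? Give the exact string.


Answer: AAAAAAC

Derivation:
Step 0: AC
Step 1: CAA  (used choices [1])
Step 2: AAAAAAC  (used choices [3, 2])


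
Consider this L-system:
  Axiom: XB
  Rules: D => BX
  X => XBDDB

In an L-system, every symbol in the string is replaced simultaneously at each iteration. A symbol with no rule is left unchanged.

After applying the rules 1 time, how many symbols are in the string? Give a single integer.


Step 0: length = 2
Step 1: length = 6

Answer: 6


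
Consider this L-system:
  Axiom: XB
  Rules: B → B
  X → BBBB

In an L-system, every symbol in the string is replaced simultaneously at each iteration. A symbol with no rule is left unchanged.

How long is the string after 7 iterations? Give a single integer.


Answer: 5

Derivation:
Step 0: length = 2
Step 1: length = 5
Step 2: length = 5
Step 3: length = 5
Step 4: length = 5
Step 5: length = 5
Step 6: length = 5
Step 7: length = 5


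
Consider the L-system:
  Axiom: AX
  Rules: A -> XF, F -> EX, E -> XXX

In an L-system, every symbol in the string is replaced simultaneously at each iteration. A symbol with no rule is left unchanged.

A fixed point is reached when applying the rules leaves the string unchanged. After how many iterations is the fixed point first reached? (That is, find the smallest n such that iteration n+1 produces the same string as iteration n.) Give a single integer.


Step 0: AX
Step 1: XFX
Step 2: XEXX
Step 3: XXXXXX
Step 4: XXXXXX  (unchanged — fixed point at step 3)

Answer: 3


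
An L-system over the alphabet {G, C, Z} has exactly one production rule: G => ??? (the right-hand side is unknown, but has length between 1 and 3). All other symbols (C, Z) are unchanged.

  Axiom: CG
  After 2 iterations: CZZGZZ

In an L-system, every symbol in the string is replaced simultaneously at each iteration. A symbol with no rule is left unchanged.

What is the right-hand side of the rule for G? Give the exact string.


Answer: ZGZ

Derivation:
Trying G => ZGZ:
  Step 0: CG
  Step 1: CZGZ
  Step 2: CZZGZZ
Matches the given result.


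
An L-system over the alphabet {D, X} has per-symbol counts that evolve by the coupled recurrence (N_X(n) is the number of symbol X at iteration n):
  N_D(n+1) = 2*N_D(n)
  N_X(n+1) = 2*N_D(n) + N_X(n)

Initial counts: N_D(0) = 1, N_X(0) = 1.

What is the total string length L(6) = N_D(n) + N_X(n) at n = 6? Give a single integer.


Answer: 191

Derivation:
Step 0: N_D=1, N_X=1, L=2
Step 1: N_D=2, N_X=3, L=5
Step 2: N_D=4, N_X=7, L=11
Step 3: N_D=8, N_X=15, L=23
Step 4: N_D=16, N_X=31, L=47
Step 5: N_D=32, N_X=63, L=95
Step 6: N_D=64, N_X=127, L=191


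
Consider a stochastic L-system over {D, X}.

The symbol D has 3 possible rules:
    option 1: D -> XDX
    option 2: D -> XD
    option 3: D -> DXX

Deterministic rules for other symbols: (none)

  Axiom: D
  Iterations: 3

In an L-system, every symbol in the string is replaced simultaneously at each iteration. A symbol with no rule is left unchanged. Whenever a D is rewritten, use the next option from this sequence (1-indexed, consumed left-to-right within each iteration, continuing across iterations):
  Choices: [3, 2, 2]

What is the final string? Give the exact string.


Step 0: D
Step 1: DXX  (used choices [3])
Step 2: XDXX  (used choices [2])
Step 3: XXDXX  (used choices [2])

Answer: XXDXX


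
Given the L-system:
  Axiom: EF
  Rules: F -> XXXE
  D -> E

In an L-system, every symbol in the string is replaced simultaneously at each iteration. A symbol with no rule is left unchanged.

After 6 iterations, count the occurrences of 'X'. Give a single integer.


Step 0: EF  (0 'X')
Step 1: EXXXE  (3 'X')
Step 2: EXXXE  (3 'X')
Step 3: EXXXE  (3 'X')
Step 4: EXXXE  (3 'X')
Step 5: EXXXE  (3 'X')
Step 6: EXXXE  (3 'X')

Answer: 3


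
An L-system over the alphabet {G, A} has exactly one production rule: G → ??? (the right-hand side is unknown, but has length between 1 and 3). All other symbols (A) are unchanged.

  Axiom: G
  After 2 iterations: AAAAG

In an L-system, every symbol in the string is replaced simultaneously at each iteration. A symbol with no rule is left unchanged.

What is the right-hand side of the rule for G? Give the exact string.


Answer: AAG

Derivation:
Trying G → AAG:
  Step 0: G
  Step 1: AAG
  Step 2: AAAAG
Matches the given result.


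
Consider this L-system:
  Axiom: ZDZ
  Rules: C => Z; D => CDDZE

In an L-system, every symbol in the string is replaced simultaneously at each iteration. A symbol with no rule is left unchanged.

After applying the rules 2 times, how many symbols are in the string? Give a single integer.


Answer: 15

Derivation:
Step 0: length = 3
Step 1: length = 7
Step 2: length = 15


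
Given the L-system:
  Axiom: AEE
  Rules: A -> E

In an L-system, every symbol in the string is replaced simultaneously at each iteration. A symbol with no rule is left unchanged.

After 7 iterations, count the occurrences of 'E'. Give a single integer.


Step 0: AEE  (2 'E')
Step 1: EEE  (3 'E')
Step 2: EEE  (3 'E')
Step 3: EEE  (3 'E')
Step 4: EEE  (3 'E')
Step 5: EEE  (3 'E')
Step 6: EEE  (3 'E')
Step 7: EEE  (3 'E')

Answer: 3


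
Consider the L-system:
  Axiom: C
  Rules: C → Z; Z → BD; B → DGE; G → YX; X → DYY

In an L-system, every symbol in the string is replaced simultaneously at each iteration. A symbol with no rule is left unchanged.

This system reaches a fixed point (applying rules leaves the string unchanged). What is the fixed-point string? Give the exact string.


Step 0: C
Step 1: Z
Step 2: BD
Step 3: DGED
Step 4: DYXED
Step 5: DYDYYED
Step 6: DYDYYED  (unchanged — fixed point at step 5)

Answer: DYDYYED


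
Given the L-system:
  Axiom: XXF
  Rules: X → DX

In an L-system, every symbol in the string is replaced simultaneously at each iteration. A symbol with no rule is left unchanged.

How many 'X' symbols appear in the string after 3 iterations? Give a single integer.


Step 0: XXF  (2 'X')
Step 1: DXDXF  (2 'X')
Step 2: DDXDDXF  (2 'X')
Step 3: DDDXDDDXF  (2 'X')

Answer: 2


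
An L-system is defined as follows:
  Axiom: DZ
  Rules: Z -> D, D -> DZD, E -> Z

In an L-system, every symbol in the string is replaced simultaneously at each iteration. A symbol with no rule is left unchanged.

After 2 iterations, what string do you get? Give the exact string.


Step 0: DZ
Step 1: DZDD
Step 2: DZDDDZDDZD

Answer: DZDDDZDDZD


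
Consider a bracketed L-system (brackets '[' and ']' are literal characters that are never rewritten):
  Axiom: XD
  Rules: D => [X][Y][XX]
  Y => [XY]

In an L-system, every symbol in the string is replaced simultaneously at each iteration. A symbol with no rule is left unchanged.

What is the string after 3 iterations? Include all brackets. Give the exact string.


Step 0: XD
Step 1: X[X][Y][XX]
Step 2: X[X][[XY]][XX]
Step 3: X[X][[X[XY]]][XX]

Answer: X[X][[X[XY]]][XX]


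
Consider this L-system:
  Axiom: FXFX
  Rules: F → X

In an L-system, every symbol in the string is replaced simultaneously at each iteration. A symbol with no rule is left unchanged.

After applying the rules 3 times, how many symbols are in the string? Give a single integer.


Step 0: length = 4
Step 1: length = 4
Step 2: length = 4
Step 3: length = 4

Answer: 4


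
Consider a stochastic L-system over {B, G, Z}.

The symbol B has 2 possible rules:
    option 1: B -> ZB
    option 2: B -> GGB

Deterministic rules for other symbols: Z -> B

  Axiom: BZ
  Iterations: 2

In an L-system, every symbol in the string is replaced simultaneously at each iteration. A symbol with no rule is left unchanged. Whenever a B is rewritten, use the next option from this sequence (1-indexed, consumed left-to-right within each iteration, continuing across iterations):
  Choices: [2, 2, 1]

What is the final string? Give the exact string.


Step 0: BZ
Step 1: GGBB  (used choices [2])
Step 2: GGGGBZB  (used choices [2, 1])

Answer: GGGGBZB


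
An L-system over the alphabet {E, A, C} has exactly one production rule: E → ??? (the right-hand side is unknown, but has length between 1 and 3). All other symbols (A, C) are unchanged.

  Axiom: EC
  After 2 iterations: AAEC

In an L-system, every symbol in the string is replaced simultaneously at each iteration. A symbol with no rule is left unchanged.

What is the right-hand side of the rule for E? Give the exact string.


Trying E → AE:
  Step 0: EC
  Step 1: AEC
  Step 2: AAEC
Matches the given result.

Answer: AE


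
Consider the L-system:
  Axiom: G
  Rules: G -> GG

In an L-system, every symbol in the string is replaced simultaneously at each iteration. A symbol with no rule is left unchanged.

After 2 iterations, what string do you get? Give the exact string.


Step 0: G
Step 1: GG
Step 2: GGGG

Answer: GGGG


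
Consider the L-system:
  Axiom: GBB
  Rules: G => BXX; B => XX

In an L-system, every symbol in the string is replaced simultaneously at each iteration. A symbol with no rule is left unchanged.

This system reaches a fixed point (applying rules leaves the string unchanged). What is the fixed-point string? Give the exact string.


Step 0: GBB
Step 1: BXXXXXX
Step 2: XXXXXXXX
Step 3: XXXXXXXX  (unchanged — fixed point at step 2)

Answer: XXXXXXXX


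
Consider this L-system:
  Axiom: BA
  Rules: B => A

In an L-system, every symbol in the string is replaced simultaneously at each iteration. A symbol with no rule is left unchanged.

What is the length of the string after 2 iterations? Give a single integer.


Step 0: length = 2
Step 1: length = 2
Step 2: length = 2

Answer: 2


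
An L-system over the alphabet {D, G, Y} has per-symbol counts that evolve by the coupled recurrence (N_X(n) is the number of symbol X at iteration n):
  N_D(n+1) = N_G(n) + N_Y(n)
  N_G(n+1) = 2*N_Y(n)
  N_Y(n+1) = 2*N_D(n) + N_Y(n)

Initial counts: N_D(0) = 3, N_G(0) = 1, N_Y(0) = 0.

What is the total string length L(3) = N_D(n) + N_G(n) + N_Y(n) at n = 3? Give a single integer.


Step 0: N_D=3, N_G=1, N_Y=0, L=4
Step 1: N_D=1, N_G=0, N_Y=6, L=7
Step 2: N_D=6, N_G=12, N_Y=8, L=26
Step 3: N_D=20, N_G=16, N_Y=20, L=56

Answer: 56


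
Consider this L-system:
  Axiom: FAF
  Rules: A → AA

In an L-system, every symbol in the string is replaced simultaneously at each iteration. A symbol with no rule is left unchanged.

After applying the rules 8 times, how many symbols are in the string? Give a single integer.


Answer: 258

Derivation:
Step 0: length = 3
Step 1: length = 4
Step 2: length = 6
Step 3: length = 10
Step 4: length = 18
Step 5: length = 34
Step 6: length = 66
Step 7: length = 130
Step 8: length = 258


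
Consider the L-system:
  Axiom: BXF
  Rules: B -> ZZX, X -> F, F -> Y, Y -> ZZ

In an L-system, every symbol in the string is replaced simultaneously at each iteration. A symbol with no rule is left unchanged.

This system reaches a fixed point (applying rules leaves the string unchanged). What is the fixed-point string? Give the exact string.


Answer: ZZZZZZZZ

Derivation:
Step 0: BXF
Step 1: ZZXFY
Step 2: ZZFYZZ
Step 3: ZZYZZZZ
Step 4: ZZZZZZZZ
Step 5: ZZZZZZZZ  (unchanged — fixed point at step 4)


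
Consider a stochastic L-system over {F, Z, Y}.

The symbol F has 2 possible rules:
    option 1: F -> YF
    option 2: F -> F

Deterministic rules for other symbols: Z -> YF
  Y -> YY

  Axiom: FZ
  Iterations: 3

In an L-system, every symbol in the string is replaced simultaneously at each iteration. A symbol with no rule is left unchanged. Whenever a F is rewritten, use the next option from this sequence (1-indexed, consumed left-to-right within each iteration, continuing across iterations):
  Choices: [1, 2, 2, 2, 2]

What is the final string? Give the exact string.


Answer: YYYYFYYYYF

Derivation:
Step 0: FZ
Step 1: YFYF  (used choices [1])
Step 2: YYFYYF  (used choices [2, 2])
Step 3: YYYYFYYYYF  (used choices [2, 2])


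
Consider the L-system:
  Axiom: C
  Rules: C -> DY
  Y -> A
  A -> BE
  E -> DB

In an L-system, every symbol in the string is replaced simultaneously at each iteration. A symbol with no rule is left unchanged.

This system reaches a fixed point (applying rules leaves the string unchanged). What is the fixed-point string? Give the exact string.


Step 0: C
Step 1: DY
Step 2: DA
Step 3: DBE
Step 4: DBDB
Step 5: DBDB  (unchanged — fixed point at step 4)

Answer: DBDB


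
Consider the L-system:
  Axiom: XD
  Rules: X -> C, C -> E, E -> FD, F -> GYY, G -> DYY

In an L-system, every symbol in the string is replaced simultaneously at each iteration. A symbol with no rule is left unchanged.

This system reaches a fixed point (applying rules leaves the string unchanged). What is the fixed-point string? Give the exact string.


Step 0: XD
Step 1: CD
Step 2: ED
Step 3: FDD
Step 4: GYYDD
Step 5: DYYYYDD
Step 6: DYYYYDD  (unchanged — fixed point at step 5)

Answer: DYYYYDD


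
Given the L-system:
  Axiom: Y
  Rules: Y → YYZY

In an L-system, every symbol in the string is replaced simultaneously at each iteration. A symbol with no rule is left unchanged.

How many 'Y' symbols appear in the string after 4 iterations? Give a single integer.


Step 0: Y  (1 'Y')
Step 1: YYZY  (3 'Y')
Step 2: YYZYYYZYZYYZY  (9 'Y')
Step 3: YYZYYYZYZYYZYYYZYYYZYZYYZYZYYZYYYZYZYYZY  (27 'Y')
Step 4: YYZYYYZYZYYZYYYZYYYZYZYYZYZYYZYYYZYZYYZYYYZYYYZYZYYZYYYZYYYZYZYYZYZYYZYYYZYZYYZYZYYZYYYZYZYYZYYYZYYYZYZYYZYZYYZYYYZYZYYZY  (81 'Y')

Answer: 81


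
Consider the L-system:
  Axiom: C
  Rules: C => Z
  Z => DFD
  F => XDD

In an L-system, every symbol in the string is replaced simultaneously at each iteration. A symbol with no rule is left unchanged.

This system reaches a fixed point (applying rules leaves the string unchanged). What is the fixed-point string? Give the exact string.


Step 0: C
Step 1: Z
Step 2: DFD
Step 3: DXDDD
Step 4: DXDDD  (unchanged — fixed point at step 3)

Answer: DXDDD


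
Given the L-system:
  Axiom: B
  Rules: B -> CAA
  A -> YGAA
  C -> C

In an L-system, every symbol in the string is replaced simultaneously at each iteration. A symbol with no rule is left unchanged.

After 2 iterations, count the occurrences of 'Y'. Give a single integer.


Step 0: B  (0 'Y')
Step 1: CAA  (0 'Y')
Step 2: CYGAAYGAA  (2 'Y')

Answer: 2


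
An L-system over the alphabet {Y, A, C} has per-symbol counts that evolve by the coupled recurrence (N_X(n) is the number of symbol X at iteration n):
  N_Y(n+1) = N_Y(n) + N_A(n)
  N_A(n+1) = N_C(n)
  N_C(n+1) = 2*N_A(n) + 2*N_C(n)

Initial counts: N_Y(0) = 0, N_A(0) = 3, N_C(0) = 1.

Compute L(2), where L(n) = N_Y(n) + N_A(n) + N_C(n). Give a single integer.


Answer: 30

Derivation:
Step 0: N_Y=0, N_A=3, N_C=1, L=4
Step 1: N_Y=3, N_A=1, N_C=8, L=12
Step 2: N_Y=4, N_A=8, N_C=18, L=30


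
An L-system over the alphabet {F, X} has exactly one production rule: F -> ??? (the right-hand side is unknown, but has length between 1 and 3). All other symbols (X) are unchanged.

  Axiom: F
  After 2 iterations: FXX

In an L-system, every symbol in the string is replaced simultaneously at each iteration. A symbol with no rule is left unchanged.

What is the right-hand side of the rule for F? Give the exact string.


Answer: FX

Derivation:
Trying F -> FX:
  Step 0: F
  Step 1: FX
  Step 2: FXX
Matches the given result.


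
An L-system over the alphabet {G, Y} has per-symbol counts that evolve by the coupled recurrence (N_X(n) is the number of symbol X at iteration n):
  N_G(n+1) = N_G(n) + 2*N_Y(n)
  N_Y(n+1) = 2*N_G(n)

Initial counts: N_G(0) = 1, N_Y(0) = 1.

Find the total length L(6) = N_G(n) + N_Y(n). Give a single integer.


Answer: 557

Derivation:
Step 0: N_G=1, N_Y=1, L=2
Step 1: N_G=3, N_Y=2, L=5
Step 2: N_G=7, N_Y=6, L=13
Step 3: N_G=19, N_Y=14, L=33
Step 4: N_G=47, N_Y=38, L=85
Step 5: N_G=123, N_Y=94, L=217
Step 6: N_G=311, N_Y=246, L=557


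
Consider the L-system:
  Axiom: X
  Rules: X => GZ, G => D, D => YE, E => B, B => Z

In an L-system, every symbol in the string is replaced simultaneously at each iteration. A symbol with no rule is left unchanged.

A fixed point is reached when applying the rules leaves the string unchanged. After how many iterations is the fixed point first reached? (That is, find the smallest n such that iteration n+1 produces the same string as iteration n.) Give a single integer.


Answer: 5

Derivation:
Step 0: X
Step 1: GZ
Step 2: DZ
Step 3: YEZ
Step 4: YBZ
Step 5: YZZ
Step 6: YZZ  (unchanged — fixed point at step 5)


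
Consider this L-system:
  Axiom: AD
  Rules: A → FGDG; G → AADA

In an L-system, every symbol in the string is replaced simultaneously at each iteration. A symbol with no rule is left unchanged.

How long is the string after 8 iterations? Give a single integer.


Answer: 2333

Derivation:
Step 0: length = 2
Step 1: length = 5
Step 2: length = 11
Step 3: length = 29
Step 4: length = 65
Step 5: length = 173
Step 6: length = 389
Step 7: length = 1037
Step 8: length = 2333


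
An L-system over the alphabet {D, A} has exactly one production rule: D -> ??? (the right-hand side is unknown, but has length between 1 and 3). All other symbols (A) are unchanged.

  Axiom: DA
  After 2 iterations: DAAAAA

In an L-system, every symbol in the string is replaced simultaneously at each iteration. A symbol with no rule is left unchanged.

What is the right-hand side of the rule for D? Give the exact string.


Trying D -> DAA:
  Step 0: DA
  Step 1: DAAA
  Step 2: DAAAAA
Matches the given result.

Answer: DAA


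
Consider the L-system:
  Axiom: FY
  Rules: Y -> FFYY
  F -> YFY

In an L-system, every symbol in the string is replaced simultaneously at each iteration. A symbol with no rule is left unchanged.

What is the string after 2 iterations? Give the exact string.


Answer: FFYYYFYFFYYYFYYFYFFYYFFYY

Derivation:
Step 0: FY
Step 1: YFYFFYY
Step 2: FFYYYFYFFYYYFYYFYFFYYFFYY


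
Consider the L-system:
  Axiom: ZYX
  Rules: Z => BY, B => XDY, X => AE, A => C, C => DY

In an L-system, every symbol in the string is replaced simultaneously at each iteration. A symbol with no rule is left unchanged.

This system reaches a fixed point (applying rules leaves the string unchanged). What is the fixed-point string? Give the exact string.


Step 0: ZYX
Step 1: BYYAE
Step 2: XDYYYCE
Step 3: AEDYYYDYE
Step 4: CEDYYYDYE
Step 5: DYEDYYYDYE
Step 6: DYEDYYYDYE  (unchanged — fixed point at step 5)

Answer: DYEDYYYDYE


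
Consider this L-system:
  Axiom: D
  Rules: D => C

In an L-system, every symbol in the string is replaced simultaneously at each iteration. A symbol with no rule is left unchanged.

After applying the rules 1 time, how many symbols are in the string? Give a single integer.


Step 0: length = 1
Step 1: length = 1

Answer: 1


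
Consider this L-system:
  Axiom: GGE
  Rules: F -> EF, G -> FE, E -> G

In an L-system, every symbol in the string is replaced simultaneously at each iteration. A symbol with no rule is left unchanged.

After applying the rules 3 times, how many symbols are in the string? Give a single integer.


Answer: 13

Derivation:
Step 0: length = 3
Step 1: length = 5
Step 2: length = 8
Step 3: length = 13


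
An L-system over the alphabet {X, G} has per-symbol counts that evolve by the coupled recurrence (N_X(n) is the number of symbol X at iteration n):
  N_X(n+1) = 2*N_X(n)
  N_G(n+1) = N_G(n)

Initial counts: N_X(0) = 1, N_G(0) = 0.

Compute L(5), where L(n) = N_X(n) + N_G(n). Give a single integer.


Step 0: N_X=1, N_G=0, L=1
Step 1: N_X=2, N_G=0, L=2
Step 2: N_X=4, N_G=0, L=4
Step 3: N_X=8, N_G=0, L=8
Step 4: N_X=16, N_G=0, L=16
Step 5: N_X=32, N_G=0, L=32

Answer: 32


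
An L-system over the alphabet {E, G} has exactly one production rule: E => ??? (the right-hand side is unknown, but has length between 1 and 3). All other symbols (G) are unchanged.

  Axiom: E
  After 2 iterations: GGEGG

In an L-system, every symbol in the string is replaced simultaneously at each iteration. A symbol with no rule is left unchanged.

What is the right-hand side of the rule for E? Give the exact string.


Trying E => GEG:
  Step 0: E
  Step 1: GEG
  Step 2: GGEGG
Matches the given result.

Answer: GEG


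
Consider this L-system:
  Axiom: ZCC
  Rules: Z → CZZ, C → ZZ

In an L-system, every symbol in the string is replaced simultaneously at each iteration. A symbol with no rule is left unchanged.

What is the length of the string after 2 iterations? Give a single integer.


Step 0: length = 3
Step 1: length = 7
Step 2: length = 20

Answer: 20


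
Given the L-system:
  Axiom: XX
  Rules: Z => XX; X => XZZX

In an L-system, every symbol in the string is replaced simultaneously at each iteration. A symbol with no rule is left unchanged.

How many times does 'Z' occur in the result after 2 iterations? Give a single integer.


Step 0: XX  (0 'Z')
Step 1: XZZXXZZX  (4 'Z')
Step 2: XZZXXXXXXZZXXZZXXXXXXZZX  (8 'Z')

Answer: 8


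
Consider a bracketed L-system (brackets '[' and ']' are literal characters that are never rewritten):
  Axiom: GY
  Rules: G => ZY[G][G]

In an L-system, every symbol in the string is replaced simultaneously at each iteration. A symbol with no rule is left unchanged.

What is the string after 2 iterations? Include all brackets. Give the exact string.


Step 0: GY
Step 1: ZY[G][G]Y
Step 2: ZY[ZY[G][G]][ZY[G][G]]Y

Answer: ZY[ZY[G][G]][ZY[G][G]]Y


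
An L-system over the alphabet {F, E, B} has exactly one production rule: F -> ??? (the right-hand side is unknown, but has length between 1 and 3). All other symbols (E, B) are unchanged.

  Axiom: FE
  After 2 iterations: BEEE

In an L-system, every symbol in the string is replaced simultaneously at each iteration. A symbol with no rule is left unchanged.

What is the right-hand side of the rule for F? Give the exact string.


Trying F -> BEE:
  Step 0: FE
  Step 1: BEEE
  Step 2: BEEE
Matches the given result.

Answer: BEE


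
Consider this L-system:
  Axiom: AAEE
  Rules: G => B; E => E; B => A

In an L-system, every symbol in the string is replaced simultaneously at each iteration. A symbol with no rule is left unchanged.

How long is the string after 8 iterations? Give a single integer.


Step 0: length = 4
Step 1: length = 4
Step 2: length = 4
Step 3: length = 4
Step 4: length = 4
Step 5: length = 4
Step 6: length = 4
Step 7: length = 4
Step 8: length = 4

Answer: 4


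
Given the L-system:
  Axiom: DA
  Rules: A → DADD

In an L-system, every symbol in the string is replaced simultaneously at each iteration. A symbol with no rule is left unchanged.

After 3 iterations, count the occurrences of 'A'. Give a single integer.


Step 0: DA  (1 'A')
Step 1: DDADD  (1 'A')
Step 2: DDDADDDD  (1 'A')
Step 3: DDDDADDDDDD  (1 'A')

Answer: 1


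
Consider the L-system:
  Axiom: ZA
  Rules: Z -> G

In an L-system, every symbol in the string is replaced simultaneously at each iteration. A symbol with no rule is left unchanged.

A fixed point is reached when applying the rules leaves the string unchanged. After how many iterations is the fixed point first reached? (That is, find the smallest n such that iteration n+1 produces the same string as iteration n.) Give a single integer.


Step 0: ZA
Step 1: GA
Step 2: GA  (unchanged — fixed point at step 1)

Answer: 1


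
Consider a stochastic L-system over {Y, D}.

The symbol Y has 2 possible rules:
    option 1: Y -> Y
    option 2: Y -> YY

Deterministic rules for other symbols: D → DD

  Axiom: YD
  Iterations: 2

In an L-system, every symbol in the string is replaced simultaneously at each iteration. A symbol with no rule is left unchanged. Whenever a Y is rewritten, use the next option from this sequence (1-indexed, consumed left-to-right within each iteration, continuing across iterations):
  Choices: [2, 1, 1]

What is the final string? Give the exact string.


Step 0: YD
Step 1: YYDD  (used choices [2])
Step 2: YYDDDD  (used choices [1, 1])

Answer: YYDDDD


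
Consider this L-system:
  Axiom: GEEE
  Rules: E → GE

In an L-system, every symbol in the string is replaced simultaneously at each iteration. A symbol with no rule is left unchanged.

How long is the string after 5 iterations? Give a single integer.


Step 0: length = 4
Step 1: length = 7
Step 2: length = 10
Step 3: length = 13
Step 4: length = 16
Step 5: length = 19

Answer: 19


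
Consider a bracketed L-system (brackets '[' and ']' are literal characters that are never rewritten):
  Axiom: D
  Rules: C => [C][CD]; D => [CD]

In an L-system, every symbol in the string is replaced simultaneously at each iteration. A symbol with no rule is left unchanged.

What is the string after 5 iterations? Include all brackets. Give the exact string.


Answer: [[[[[C][CD]][[C][CD][CD]]][[[C][CD]][[C][CD][CD]][[C][CD][CD]]]][[[[C][CD]][[C][CD][CD]]][[[C][CD]][[C][CD][CD]][[C][CD][CD]]][[[C][CD]][[C][CD][CD]][[C][CD][CD]]]][[[[C][CD]][[C][CD][CD]]][[[C][CD]][[C][CD][CD]][[C][CD][CD]]][[[C][CD]][[C][CD][CD]][[C][CD][CD]]]]]

Derivation:
Step 0: D
Step 1: [CD]
Step 2: [[C][CD][CD]]
Step 3: [[[C][CD]][[C][CD][CD]][[C][CD][CD]]]
Step 4: [[[[C][CD]][[C][CD][CD]]][[[C][CD]][[C][CD][CD]][[C][CD][CD]]][[[C][CD]][[C][CD][CD]][[C][CD][CD]]]]
Step 5: [[[[[C][CD]][[C][CD][CD]]][[[C][CD]][[C][CD][CD]][[C][CD][CD]]]][[[[C][CD]][[C][CD][CD]]][[[C][CD]][[C][CD][CD]][[C][CD][CD]]][[[C][CD]][[C][CD][CD]][[C][CD][CD]]]][[[[C][CD]][[C][CD][CD]]][[[C][CD]][[C][CD][CD]][[C][CD][CD]]][[[C][CD]][[C][CD][CD]][[C][CD][CD]]]]]


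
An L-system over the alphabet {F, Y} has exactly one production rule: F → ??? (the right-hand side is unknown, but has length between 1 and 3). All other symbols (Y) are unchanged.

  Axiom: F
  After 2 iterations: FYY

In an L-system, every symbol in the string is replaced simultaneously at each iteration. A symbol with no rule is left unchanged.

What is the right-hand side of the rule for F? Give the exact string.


Trying F → FY:
  Step 0: F
  Step 1: FY
  Step 2: FYY
Matches the given result.

Answer: FY


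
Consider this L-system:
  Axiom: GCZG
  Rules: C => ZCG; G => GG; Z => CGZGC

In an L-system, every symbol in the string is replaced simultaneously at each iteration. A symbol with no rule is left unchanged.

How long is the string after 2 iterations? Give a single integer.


Step 0: length = 4
Step 1: length = 12
Step 2: length = 33

Answer: 33


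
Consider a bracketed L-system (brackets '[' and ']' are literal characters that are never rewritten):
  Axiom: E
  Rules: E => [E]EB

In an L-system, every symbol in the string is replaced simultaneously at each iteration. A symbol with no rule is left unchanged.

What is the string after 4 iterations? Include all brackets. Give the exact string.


Step 0: E
Step 1: [E]EB
Step 2: [[E]EB][E]EBB
Step 3: [[[E]EB][E]EBB][[E]EB][E]EBBB
Step 4: [[[[E]EB][E]EBB][[E]EB][E]EBBB][[[E]EB][E]EBB][[E]EB][E]EBBBB

Answer: [[[[E]EB][E]EBB][[E]EB][E]EBBB][[[E]EB][E]EBB][[E]EB][E]EBBBB


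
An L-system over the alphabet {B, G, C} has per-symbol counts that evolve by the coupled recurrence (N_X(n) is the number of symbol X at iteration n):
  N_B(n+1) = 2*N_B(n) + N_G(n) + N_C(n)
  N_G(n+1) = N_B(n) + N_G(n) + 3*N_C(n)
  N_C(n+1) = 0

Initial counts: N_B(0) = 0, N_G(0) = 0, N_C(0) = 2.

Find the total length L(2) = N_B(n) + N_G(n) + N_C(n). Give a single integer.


Answer: 18

Derivation:
Step 0: N_B=0, N_G=0, N_C=2, L=2
Step 1: N_B=2, N_G=6, N_C=0, L=8
Step 2: N_B=10, N_G=8, N_C=0, L=18


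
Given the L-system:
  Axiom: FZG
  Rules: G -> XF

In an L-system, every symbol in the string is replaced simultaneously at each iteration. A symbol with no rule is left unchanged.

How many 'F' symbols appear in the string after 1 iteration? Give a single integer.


Step 0: FZG  (1 'F')
Step 1: FZXF  (2 'F')

Answer: 2


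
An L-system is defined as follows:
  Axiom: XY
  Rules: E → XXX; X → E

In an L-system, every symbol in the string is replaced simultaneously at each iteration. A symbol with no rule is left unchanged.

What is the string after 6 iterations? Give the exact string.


Step 0: XY
Step 1: EY
Step 2: XXXY
Step 3: EEEY
Step 4: XXXXXXXXXY
Step 5: EEEEEEEEEY
Step 6: XXXXXXXXXXXXXXXXXXXXXXXXXXXY

Answer: XXXXXXXXXXXXXXXXXXXXXXXXXXXY


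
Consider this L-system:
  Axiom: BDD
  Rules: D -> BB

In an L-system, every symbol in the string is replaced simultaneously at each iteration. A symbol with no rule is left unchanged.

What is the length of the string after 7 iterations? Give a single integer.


Step 0: length = 3
Step 1: length = 5
Step 2: length = 5
Step 3: length = 5
Step 4: length = 5
Step 5: length = 5
Step 6: length = 5
Step 7: length = 5

Answer: 5


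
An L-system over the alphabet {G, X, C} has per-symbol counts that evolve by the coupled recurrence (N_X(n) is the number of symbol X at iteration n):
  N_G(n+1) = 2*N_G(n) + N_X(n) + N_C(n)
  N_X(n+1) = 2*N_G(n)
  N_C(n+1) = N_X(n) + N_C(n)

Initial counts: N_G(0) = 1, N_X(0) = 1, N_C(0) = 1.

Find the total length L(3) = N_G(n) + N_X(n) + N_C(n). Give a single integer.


Answer: 72

Derivation:
Step 0: N_G=1, N_X=1, N_C=1, L=3
Step 1: N_G=4, N_X=2, N_C=2, L=8
Step 2: N_G=12, N_X=8, N_C=4, L=24
Step 3: N_G=36, N_X=24, N_C=12, L=72


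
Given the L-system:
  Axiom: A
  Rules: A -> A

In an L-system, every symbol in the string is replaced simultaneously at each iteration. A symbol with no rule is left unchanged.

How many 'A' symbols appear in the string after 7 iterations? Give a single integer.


Step 0: A  (1 'A')
Step 1: A  (1 'A')
Step 2: A  (1 'A')
Step 3: A  (1 'A')
Step 4: A  (1 'A')
Step 5: A  (1 'A')
Step 6: A  (1 'A')
Step 7: A  (1 'A')

Answer: 1


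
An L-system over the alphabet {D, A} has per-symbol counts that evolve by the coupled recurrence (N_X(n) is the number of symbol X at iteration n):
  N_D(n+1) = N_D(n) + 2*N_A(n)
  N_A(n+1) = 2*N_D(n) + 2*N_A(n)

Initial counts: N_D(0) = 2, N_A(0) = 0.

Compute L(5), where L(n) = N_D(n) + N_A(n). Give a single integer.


Answer: 990

Derivation:
Step 0: N_D=2, N_A=0, L=2
Step 1: N_D=2, N_A=4, L=6
Step 2: N_D=10, N_A=12, L=22
Step 3: N_D=34, N_A=44, L=78
Step 4: N_D=122, N_A=156, L=278
Step 5: N_D=434, N_A=556, L=990
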